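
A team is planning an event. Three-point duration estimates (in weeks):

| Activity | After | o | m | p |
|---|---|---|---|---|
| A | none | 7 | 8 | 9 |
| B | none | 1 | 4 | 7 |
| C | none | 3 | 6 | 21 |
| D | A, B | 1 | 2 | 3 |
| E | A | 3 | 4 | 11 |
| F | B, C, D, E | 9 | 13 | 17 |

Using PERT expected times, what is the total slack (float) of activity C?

te_A = (7 + 4·8 + 9)/6 = 48/6 = 8
te_B = (1 + 4·4 + 7)/6 = 24/6 = 4
te_C = (3 + 4·6 + 21)/6 = 48/6 = 8
te_D = (1 + 4·2 + 3)/6 = 12/6 = 2
te_E = (3 + 4·4 + 11)/6 = 30/6 = 5
te_F = (9 + 4·13 + 17)/6 = 78/6 = 13

Forward pass:
ES_A = 0; EF_A = 8
ES_B = 0; EF_B = 4
ES_C = 0; EF_C = 8
ES_D = max(EF_A=8, EF_B=4) = 8; EF_D = 8+2 = 10
ES_E = 8; EF_E = 8+5 = 13
ES_F = max(EF_B=4, EF_C=8, EF_D=10, EF_E=13) = 13; EF_F = 13+13 = 26
Expected project duration μ = 26 weeks. Critical path: A → E → F.

Backward pass:
LF_F = 26; LS_F = 26−13 = 13
LF_E = LS_F = 13; LS_E = 13−5 = 8
LF_D = LS_F = 13; LS_D = 13−2 = 11
LF_C = LS_F = 13; LS_C = 13−8 = 5
LF_B = min(LS_D=11, LS_F=13) = 11; LS_B = 11−4 = 7
LF_A = min(LS_D=11, LS_E=8) = 8; LS_A = 8−8 = 0
Slack_C = LS_C − ES_C = 5 − 0 = 5

5 weeks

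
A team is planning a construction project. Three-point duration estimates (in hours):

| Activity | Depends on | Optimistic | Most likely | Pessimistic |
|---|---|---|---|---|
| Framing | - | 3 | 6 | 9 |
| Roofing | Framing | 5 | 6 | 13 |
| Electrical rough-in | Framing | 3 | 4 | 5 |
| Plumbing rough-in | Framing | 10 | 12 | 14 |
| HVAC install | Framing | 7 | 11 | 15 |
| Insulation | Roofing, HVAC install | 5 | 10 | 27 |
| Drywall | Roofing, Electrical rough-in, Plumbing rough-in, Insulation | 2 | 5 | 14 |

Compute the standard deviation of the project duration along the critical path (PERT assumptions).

te_Framing = (3 + 4·6 + 9)/6 = 36/6 = 6; σ²_Framing = ((9−3)/6)² = 1.000
te_Roofing = (5 + 4·6 + 13)/6 = 42/6 = 7; σ²_Roofing = ((13−5)/6)² = 1.778
te_Electrical rough-in = (3 + 4·4 + 5)/6 = 24/6 = 4; σ²_Electrical rough-in = ((5−3)/6)² = 0.111
te_Plumbing rough-in = (10 + 4·12 + 14)/6 = 72/6 = 12; σ²_Plumbing rough-in = ((14−10)/6)² = 0.444
te_HVAC install = (7 + 4·11 + 15)/6 = 66/6 = 11; σ²_HVAC install = ((15−7)/6)² = 1.778
te_Insulation = (5 + 4·10 + 27)/6 = 72/6 = 12; σ²_Insulation = ((27−5)/6)² = 13.444
te_Drywall = (2 + 4·5 + 14)/6 = 36/6 = 6; σ²_Drywall = ((14−2)/6)² = 4.000

Forward pass:
ES_Framing = 0; EF_Framing = 6
ES_Roofing = 6; EF_Roofing = 6+7 = 13
ES_Electrical rough-in = 6; EF_Electrical rough-in = 6+4 = 10
ES_Plumbing rough-in = 6; EF_Plumbing rough-in = 6+12 = 18
ES_HVAC install = 6; EF_HVAC install = 6+11 = 17
ES_Insulation = max(EF_Roofing=13, EF_HVAC install=17) = 17; EF_Insulation = 17+12 = 29
ES_Drywall = max(EF_Roofing=13, EF_Electrical rough-in=10, EF_Plumbing rough-in=18, EF_Insulation=29) = 29; EF_Drywall = 29+6 = 35
Expected project duration μ = 35 hours. Critical path: Framing → HVAC install → Insulation → Drywall.

Variance along critical path = 1.000 + 1.778 + 13.444 + 4.000 = 20.222
σ = √20.222 = 4.497 hours

4.50 hours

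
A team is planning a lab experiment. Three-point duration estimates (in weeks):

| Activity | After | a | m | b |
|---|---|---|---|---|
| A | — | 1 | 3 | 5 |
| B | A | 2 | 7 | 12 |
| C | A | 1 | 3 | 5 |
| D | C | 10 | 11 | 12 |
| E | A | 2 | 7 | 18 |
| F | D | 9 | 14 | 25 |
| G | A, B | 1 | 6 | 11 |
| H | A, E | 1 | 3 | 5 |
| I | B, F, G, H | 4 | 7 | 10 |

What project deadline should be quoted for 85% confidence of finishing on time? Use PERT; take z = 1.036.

42.1 weeks

te_A = (1 + 4·3 + 5)/6 = 18/6 = 3; σ²_A = ((5−1)/6)² = 0.444
te_B = (2 + 4·7 + 12)/6 = 42/6 = 7; σ²_B = ((12−2)/6)² = 2.778
te_C = (1 + 4·3 + 5)/6 = 18/6 = 3; σ²_C = ((5−1)/6)² = 0.444
te_D = (10 + 4·11 + 12)/6 = 66/6 = 11; σ²_D = ((12−10)/6)² = 0.111
te_E = (2 + 4·7 + 18)/6 = 48/6 = 8; σ²_E = ((18−2)/6)² = 7.111
te_F = (9 + 4·14 + 25)/6 = 90/6 = 15; σ²_F = ((25−9)/6)² = 7.111
te_G = (1 + 4·6 + 11)/6 = 36/6 = 6; σ²_G = ((11−1)/6)² = 2.778
te_H = (1 + 4·3 + 5)/6 = 18/6 = 3; σ²_H = ((5−1)/6)² = 0.444
te_I = (4 + 4·7 + 10)/6 = 42/6 = 7; σ²_I = ((10−4)/6)² = 1.000

Forward pass:
ES_A = 0; EF_A = 3
ES_B = 3; EF_B = 3+7 = 10
ES_C = 3; EF_C = 3+3 = 6
ES_D = 6; EF_D = 6+11 = 17
ES_E = 3; EF_E = 3+8 = 11
ES_F = 17; EF_F = 17+15 = 32
ES_G = max(EF_A=3, EF_B=10) = 10; EF_G = 10+6 = 16
ES_H = max(EF_A=3, EF_E=11) = 11; EF_H = 11+3 = 14
ES_I = max(EF_B=10, EF_F=32, EF_G=16, EF_H=14) = 32; EF_I = 32+7 = 39
Expected project duration μ = 39 weeks. Critical path: A → C → D → F → I.

Variance along critical path = 0.444 + 0.444 + 0.111 + 7.111 + 1.000 = 9.111; σ = 3.018 weeks.
D = μ + z·σ = 39 + 1.036·3.018 = 42.1 weeks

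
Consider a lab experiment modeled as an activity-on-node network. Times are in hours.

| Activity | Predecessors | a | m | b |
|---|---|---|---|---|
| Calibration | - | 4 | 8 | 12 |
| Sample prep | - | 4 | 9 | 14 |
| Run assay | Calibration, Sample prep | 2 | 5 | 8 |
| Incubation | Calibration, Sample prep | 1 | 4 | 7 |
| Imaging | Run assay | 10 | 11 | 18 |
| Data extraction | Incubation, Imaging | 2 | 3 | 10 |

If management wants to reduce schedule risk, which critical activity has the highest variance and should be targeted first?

Sample prep

te_Calibration = (4 + 4·8 + 12)/6 = 48/6 = 8; σ²_Calibration = ((12−4)/6)² = 1.778
te_Sample prep = (4 + 4·9 + 14)/6 = 54/6 = 9; σ²_Sample prep = ((14−4)/6)² = 2.778
te_Run assay = (2 + 4·5 + 8)/6 = 30/6 = 5; σ²_Run assay = ((8−2)/6)² = 1.000
te_Incubation = (1 + 4·4 + 7)/6 = 24/6 = 4; σ²_Incubation = ((7−1)/6)² = 1.000
te_Imaging = (10 + 4·11 + 18)/6 = 72/6 = 12; σ²_Imaging = ((18−10)/6)² = 1.778
te_Data extraction = (2 + 4·3 + 10)/6 = 24/6 = 4; σ²_Data extraction = ((10−2)/6)² = 1.778

Forward pass:
ES_Calibration = 0; EF_Calibration = 8
ES_Sample prep = 0; EF_Sample prep = 9
ES_Run assay = max(EF_Calibration=8, EF_Sample prep=9) = 9; EF_Run assay = 9+5 = 14
ES_Incubation = max(EF_Calibration=8, EF_Sample prep=9) = 9; EF_Incubation = 9+4 = 13
ES_Imaging = 14; EF_Imaging = 14+12 = 26
ES_Data extraction = max(EF_Incubation=13, EF_Imaging=26) = 26; EF_Data extraction = 26+4 = 30
Expected project duration μ = 30 hours. Critical path: Sample prep → Run assay → Imaging → Data extraction.

Variances on critical path: σ²_Sample prep=2.778, σ²_Run assay=1.000, σ²_Imaging=1.778, σ²_Data extraction=1.778.
Largest is σ²_Sample prep = 2.778.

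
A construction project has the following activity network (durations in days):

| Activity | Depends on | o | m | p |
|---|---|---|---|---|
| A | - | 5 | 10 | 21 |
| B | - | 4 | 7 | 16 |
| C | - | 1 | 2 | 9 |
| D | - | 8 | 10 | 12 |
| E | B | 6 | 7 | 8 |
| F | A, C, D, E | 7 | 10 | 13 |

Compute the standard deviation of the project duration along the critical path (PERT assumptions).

te_A = (5 + 4·10 + 21)/6 = 66/6 = 11; σ²_A = ((21−5)/6)² = 7.111
te_B = (4 + 4·7 + 16)/6 = 48/6 = 8; σ²_B = ((16−4)/6)² = 4.000
te_C = (1 + 4·2 + 9)/6 = 18/6 = 3; σ²_C = ((9−1)/6)² = 1.778
te_D = (8 + 4·10 + 12)/6 = 60/6 = 10; σ²_D = ((12−8)/6)² = 0.444
te_E = (6 + 4·7 + 8)/6 = 42/6 = 7; σ²_E = ((8−6)/6)² = 0.111
te_F = (7 + 4·10 + 13)/6 = 60/6 = 10; σ²_F = ((13−7)/6)² = 1.000

Forward pass:
ES_A = 0; EF_A = 11
ES_B = 0; EF_B = 8
ES_C = 0; EF_C = 3
ES_D = 0; EF_D = 10
ES_E = 8; EF_E = 8+7 = 15
ES_F = max(EF_A=11, EF_C=3, EF_D=10, EF_E=15) = 15; EF_F = 15+10 = 25
Expected project duration μ = 25 days. Critical path: B → E → F.

Variance along critical path = 4.000 + 0.111 + 1.000 = 5.111
σ = √5.111 = 2.261 days

2.26 days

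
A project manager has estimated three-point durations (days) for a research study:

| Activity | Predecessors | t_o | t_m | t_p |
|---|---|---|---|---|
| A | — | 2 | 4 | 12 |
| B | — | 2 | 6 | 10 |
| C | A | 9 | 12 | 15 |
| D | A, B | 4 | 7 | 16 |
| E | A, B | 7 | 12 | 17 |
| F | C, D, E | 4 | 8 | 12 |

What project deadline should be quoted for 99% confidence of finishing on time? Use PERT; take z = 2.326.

te_A = (2 + 4·4 + 12)/6 = 30/6 = 5; σ²_A = ((12−2)/6)² = 2.778
te_B = (2 + 4·6 + 10)/6 = 36/6 = 6; σ²_B = ((10−2)/6)² = 1.778
te_C = (9 + 4·12 + 15)/6 = 72/6 = 12; σ²_C = ((15−9)/6)² = 1.000
te_D = (4 + 4·7 + 16)/6 = 48/6 = 8; σ²_D = ((16−4)/6)² = 4.000
te_E = (7 + 4·12 + 17)/6 = 72/6 = 12; σ²_E = ((17−7)/6)² = 2.778
te_F = (4 + 4·8 + 12)/6 = 48/6 = 8; σ²_F = ((12−4)/6)² = 1.778

Forward pass:
ES_A = 0; EF_A = 5
ES_B = 0; EF_B = 6
ES_C = 5; EF_C = 5+12 = 17
ES_D = max(EF_A=5, EF_B=6) = 6; EF_D = 6+8 = 14
ES_E = max(EF_A=5, EF_B=6) = 6; EF_E = 6+12 = 18
ES_F = max(EF_C=17, EF_D=14, EF_E=18) = 18; EF_F = 18+8 = 26
Expected project duration μ = 26 days. Critical path: B → E → F.

Variance along critical path = 1.778 + 2.778 + 1.778 = 6.333; σ = 2.517 days.
D = μ + z·σ = 26 + 2.326·2.517 = 31.9 days

31.9 days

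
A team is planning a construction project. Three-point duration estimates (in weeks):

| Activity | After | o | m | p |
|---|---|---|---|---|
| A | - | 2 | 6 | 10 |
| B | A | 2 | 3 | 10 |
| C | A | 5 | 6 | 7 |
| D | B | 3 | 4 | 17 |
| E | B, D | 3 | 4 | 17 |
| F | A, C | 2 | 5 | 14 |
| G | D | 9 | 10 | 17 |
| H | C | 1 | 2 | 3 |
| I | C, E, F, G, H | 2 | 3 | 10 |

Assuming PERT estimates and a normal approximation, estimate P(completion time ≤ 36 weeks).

0.921

te_A = (2 + 4·6 + 10)/6 = 36/6 = 6; σ²_A = ((10−2)/6)² = 1.778
te_B = (2 + 4·3 + 10)/6 = 24/6 = 4; σ²_B = ((10−2)/6)² = 1.778
te_C = (5 + 4·6 + 7)/6 = 36/6 = 6; σ²_C = ((7−5)/6)² = 0.111
te_D = (3 + 4·4 + 17)/6 = 36/6 = 6; σ²_D = ((17−3)/6)² = 5.444
te_E = (3 + 4·4 + 17)/6 = 36/6 = 6; σ²_E = ((17−3)/6)² = 5.444
te_F = (2 + 4·5 + 14)/6 = 36/6 = 6; σ²_F = ((14−2)/6)² = 4.000
te_G = (9 + 4·10 + 17)/6 = 66/6 = 11; σ²_G = ((17−9)/6)² = 1.778
te_H = (1 + 4·2 + 3)/6 = 12/6 = 2; σ²_H = ((3−1)/6)² = 0.111
te_I = (2 + 4·3 + 10)/6 = 24/6 = 4; σ²_I = ((10−2)/6)² = 1.778

Forward pass:
ES_A = 0; EF_A = 6
ES_B = 6; EF_B = 6+4 = 10
ES_C = 6; EF_C = 6+6 = 12
ES_D = 10; EF_D = 10+6 = 16
ES_E = max(EF_B=10, EF_D=16) = 16; EF_E = 16+6 = 22
ES_F = max(EF_A=6, EF_C=12) = 12; EF_F = 12+6 = 18
ES_G = 16; EF_G = 16+11 = 27
ES_H = 12; EF_H = 12+2 = 14
ES_I = max(EF_C=12, EF_E=22, EF_F=18, EF_G=27, EF_H=14) = 27; EF_I = 27+4 = 31
Expected project duration μ = 31 weeks. Critical path: A → B → D → G → I.

Variance along critical path = 1.778 + 1.778 + 5.444 + 1.778 + 1.778 = 12.556; σ = √12.556 = 3.543 weeks.
Z = (36 − 31) / 3.543 = 1.411
P(T ≤ 36) = Φ(1.411) ≈ 0.921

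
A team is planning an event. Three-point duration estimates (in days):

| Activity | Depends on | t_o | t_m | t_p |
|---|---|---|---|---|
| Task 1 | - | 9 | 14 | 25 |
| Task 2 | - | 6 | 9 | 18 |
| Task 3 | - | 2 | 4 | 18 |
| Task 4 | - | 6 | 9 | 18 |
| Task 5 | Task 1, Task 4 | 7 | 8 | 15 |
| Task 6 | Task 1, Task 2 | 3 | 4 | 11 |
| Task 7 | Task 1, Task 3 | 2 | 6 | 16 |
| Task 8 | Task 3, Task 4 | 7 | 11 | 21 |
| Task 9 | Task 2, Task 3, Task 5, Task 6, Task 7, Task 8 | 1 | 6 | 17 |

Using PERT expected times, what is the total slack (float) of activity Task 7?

te_Task 1 = (9 + 4·14 + 25)/6 = 90/6 = 15
te_Task 2 = (6 + 4·9 + 18)/6 = 60/6 = 10
te_Task 3 = (2 + 4·4 + 18)/6 = 36/6 = 6
te_Task 4 = (6 + 4·9 + 18)/6 = 60/6 = 10
te_Task 5 = (7 + 4·8 + 15)/6 = 54/6 = 9
te_Task 6 = (3 + 4·4 + 11)/6 = 30/6 = 5
te_Task 7 = (2 + 4·6 + 16)/6 = 42/6 = 7
te_Task 8 = (7 + 4·11 + 21)/6 = 72/6 = 12
te_Task 9 = (1 + 4·6 + 17)/6 = 42/6 = 7

Forward pass:
ES_Task 1 = 0; EF_Task 1 = 15
ES_Task 2 = 0; EF_Task 2 = 10
ES_Task 3 = 0; EF_Task 3 = 6
ES_Task 4 = 0; EF_Task 4 = 10
ES_Task 5 = max(EF_Task 1=15, EF_Task 4=10) = 15; EF_Task 5 = 15+9 = 24
ES_Task 6 = max(EF_Task 1=15, EF_Task 2=10) = 15; EF_Task 6 = 15+5 = 20
ES_Task 7 = max(EF_Task 1=15, EF_Task 3=6) = 15; EF_Task 7 = 15+7 = 22
ES_Task 8 = max(EF_Task 3=6, EF_Task 4=10) = 10; EF_Task 8 = 10+12 = 22
ES_Task 9 = max(EF_Task 2=10, EF_Task 3=6, EF_Task 5=24, EF_Task 6=20, EF_Task 7=22, EF_Task 8=22) = 24; EF_Task 9 = 24+7 = 31
Expected project duration μ = 31 days. Critical path: Task 1 → Task 5 → Task 9.

Backward pass:
LF_Task 9 = 31; LS_Task 9 = 31−7 = 24
LF_Task 8 = LS_Task 9 = 24; LS_Task 8 = 24−12 = 12
LF_Task 7 = LS_Task 9 = 24; LS_Task 7 = 24−7 = 17
LF_Task 6 = LS_Task 9 = 24; LS_Task 6 = 24−5 = 19
LF_Task 5 = LS_Task 9 = 24; LS_Task 5 = 24−9 = 15
LF_Task 4 = min(LS_Task 5=15, LS_Task 8=12) = 12; LS_Task 4 = 12−10 = 2
LF_Task 3 = min(LS_Task 7=17, LS_Task 8=12, LS_Task 9=24) = 12; LS_Task 3 = 12−6 = 6
LF_Task 2 = min(LS_Task 6=19, LS_Task 9=24) = 19; LS_Task 2 = 19−10 = 9
LF_Task 1 = min(LS_Task 5=15, LS_Task 6=19, LS_Task 7=17) = 15; LS_Task 1 = 15−15 = 0
Slack_Task 7 = LS_Task 7 − ES_Task 7 = 17 − 15 = 2

2 days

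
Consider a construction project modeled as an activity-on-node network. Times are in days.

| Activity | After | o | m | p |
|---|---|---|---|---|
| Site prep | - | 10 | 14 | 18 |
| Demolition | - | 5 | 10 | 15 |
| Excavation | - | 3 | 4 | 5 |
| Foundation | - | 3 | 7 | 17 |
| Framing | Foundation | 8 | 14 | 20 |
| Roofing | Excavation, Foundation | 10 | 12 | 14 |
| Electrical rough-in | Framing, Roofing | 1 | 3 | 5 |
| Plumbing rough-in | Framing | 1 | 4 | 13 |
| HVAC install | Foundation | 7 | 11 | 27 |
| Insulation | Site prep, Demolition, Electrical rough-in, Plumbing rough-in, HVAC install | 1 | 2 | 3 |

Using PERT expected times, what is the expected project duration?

29 days

te_Site prep = (10 + 4·14 + 18)/6 = 84/6 = 14
te_Demolition = (5 + 4·10 + 15)/6 = 60/6 = 10
te_Excavation = (3 + 4·4 + 5)/6 = 24/6 = 4
te_Foundation = (3 + 4·7 + 17)/6 = 48/6 = 8
te_Framing = (8 + 4·14 + 20)/6 = 84/6 = 14
te_Roofing = (10 + 4·12 + 14)/6 = 72/6 = 12
te_Electrical rough-in = (1 + 4·3 + 5)/6 = 18/6 = 3
te_Plumbing rough-in = (1 + 4·4 + 13)/6 = 30/6 = 5
te_HVAC install = (7 + 4·11 + 27)/6 = 78/6 = 13
te_Insulation = (1 + 4·2 + 3)/6 = 12/6 = 2

Forward pass:
ES_Site prep = 0; EF_Site prep = 14
ES_Demolition = 0; EF_Demolition = 10
ES_Excavation = 0; EF_Excavation = 4
ES_Foundation = 0; EF_Foundation = 8
ES_Framing = 8; EF_Framing = 8+14 = 22
ES_Roofing = max(EF_Excavation=4, EF_Foundation=8) = 8; EF_Roofing = 8+12 = 20
ES_Electrical rough-in = max(EF_Framing=22, EF_Roofing=20) = 22; EF_Electrical rough-in = 22+3 = 25
ES_Plumbing rough-in = 22; EF_Plumbing rough-in = 22+5 = 27
ES_HVAC install = 8; EF_HVAC install = 8+13 = 21
ES_Insulation = max(EF_Site prep=14, EF_Demolition=10, EF_Electrical rough-in=25, EF_Plumbing rough-in=27, EF_HVAC install=21) = 27; EF_Insulation = 27+2 = 29
Expected project duration μ = 29 days. Critical path: Foundation → Framing → Plumbing rough-in → Insulation.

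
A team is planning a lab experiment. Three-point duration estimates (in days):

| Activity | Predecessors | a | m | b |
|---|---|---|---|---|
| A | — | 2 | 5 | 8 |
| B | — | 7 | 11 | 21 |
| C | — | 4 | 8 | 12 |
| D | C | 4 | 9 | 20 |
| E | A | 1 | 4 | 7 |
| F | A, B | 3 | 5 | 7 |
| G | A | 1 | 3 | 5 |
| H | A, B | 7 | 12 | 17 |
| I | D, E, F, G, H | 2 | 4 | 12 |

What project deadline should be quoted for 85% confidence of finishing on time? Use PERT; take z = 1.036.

te_A = (2 + 4·5 + 8)/6 = 30/6 = 5; σ²_A = ((8−2)/6)² = 1.000
te_B = (7 + 4·11 + 21)/6 = 72/6 = 12; σ²_B = ((21−7)/6)² = 5.444
te_C = (4 + 4·8 + 12)/6 = 48/6 = 8; σ²_C = ((12−4)/6)² = 1.778
te_D = (4 + 4·9 + 20)/6 = 60/6 = 10; σ²_D = ((20−4)/6)² = 7.111
te_E = (1 + 4·4 + 7)/6 = 24/6 = 4; σ²_E = ((7−1)/6)² = 1.000
te_F = (3 + 4·5 + 7)/6 = 30/6 = 5; σ²_F = ((7−3)/6)² = 0.444
te_G = (1 + 4·3 + 5)/6 = 18/6 = 3; σ²_G = ((5−1)/6)² = 0.444
te_H = (7 + 4·12 + 17)/6 = 72/6 = 12; σ²_H = ((17−7)/6)² = 2.778
te_I = (2 + 4·4 + 12)/6 = 30/6 = 5; σ²_I = ((12−2)/6)² = 2.778

Forward pass:
ES_A = 0; EF_A = 5
ES_B = 0; EF_B = 12
ES_C = 0; EF_C = 8
ES_D = 8; EF_D = 8+10 = 18
ES_E = 5; EF_E = 5+4 = 9
ES_F = max(EF_A=5, EF_B=12) = 12; EF_F = 12+5 = 17
ES_G = 5; EF_G = 5+3 = 8
ES_H = max(EF_A=5, EF_B=12) = 12; EF_H = 12+12 = 24
ES_I = max(EF_D=18, EF_E=9, EF_F=17, EF_G=8, EF_H=24) = 24; EF_I = 24+5 = 29
Expected project duration μ = 29 days. Critical path: B → H → I.

Variance along critical path = 5.444 + 2.778 + 2.778 = 11.000; σ = 3.317 days.
D = μ + z·σ = 29 + 1.036·3.317 = 32.4 days

32.4 days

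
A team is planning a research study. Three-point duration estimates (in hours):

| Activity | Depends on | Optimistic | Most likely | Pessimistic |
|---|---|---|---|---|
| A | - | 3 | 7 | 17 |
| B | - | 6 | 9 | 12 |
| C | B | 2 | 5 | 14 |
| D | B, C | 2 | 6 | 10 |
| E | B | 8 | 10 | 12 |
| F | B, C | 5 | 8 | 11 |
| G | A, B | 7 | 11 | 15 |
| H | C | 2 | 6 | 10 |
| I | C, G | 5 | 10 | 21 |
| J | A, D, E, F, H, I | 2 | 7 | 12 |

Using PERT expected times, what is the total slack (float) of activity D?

te_A = (3 + 4·7 + 17)/6 = 48/6 = 8
te_B = (6 + 4·9 + 12)/6 = 54/6 = 9
te_C = (2 + 4·5 + 14)/6 = 36/6 = 6
te_D = (2 + 4·6 + 10)/6 = 36/6 = 6
te_E = (8 + 4·10 + 12)/6 = 60/6 = 10
te_F = (5 + 4·8 + 11)/6 = 48/6 = 8
te_G = (7 + 4·11 + 15)/6 = 66/6 = 11
te_H = (2 + 4·6 + 10)/6 = 36/6 = 6
te_I = (5 + 4·10 + 21)/6 = 66/6 = 11
te_J = (2 + 4·7 + 12)/6 = 42/6 = 7

Forward pass:
ES_A = 0; EF_A = 8
ES_B = 0; EF_B = 9
ES_C = 9; EF_C = 9+6 = 15
ES_D = max(EF_B=9, EF_C=15) = 15; EF_D = 15+6 = 21
ES_E = 9; EF_E = 9+10 = 19
ES_F = max(EF_B=9, EF_C=15) = 15; EF_F = 15+8 = 23
ES_G = max(EF_A=8, EF_B=9) = 9; EF_G = 9+11 = 20
ES_H = 15; EF_H = 15+6 = 21
ES_I = max(EF_C=15, EF_G=20) = 20; EF_I = 20+11 = 31
ES_J = max(EF_A=8, EF_D=21, EF_E=19, EF_F=23, EF_H=21, EF_I=31) = 31; EF_J = 31+7 = 38
Expected project duration μ = 38 hours. Critical path: B → G → I → J.

Backward pass:
LF_J = 38; LS_J = 38−7 = 31
LF_I = LS_J = 31; LS_I = 31−11 = 20
LF_H = LS_J = 31; LS_H = 31−6 = 25
LF_G = LS_I = 20; LS_G = 20−11 = 9
LF_F = LS_J = 31; LS_F = 31−8 = 23
LF_E = LS_J = 31; LS_E = 31−10 = 21
LF_D = LS_J = 31; LS_D = 31−6 = 25
LF_C = min(LS_D=25, LS_F=23, LS_H=25, LS_I=20) = 20; LS_C = 20−6 = 14
LF_B = min(LS_C=14, LS_D=25, LS_E=21, LS_F=23, LS_G=9) = 9; LS_B = 9−9 = 0
LF_A = min(LS_G=9, LS_J=31) = 9; LS_A = 9−8 = 1
Slack_D = LS_D − ES_D = 25 − 15 = 10

10 hours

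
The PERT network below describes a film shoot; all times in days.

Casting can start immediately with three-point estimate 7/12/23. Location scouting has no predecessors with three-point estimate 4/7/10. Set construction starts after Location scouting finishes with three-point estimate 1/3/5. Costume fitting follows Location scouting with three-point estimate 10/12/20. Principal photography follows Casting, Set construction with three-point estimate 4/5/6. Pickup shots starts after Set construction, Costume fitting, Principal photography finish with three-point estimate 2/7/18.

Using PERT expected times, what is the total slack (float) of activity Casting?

te_Casting = (7 + 4·12 + 23)/6 = 78/6 = 13
te_Location scouting = (4 + 4·7 + 10)/6 = 42/6 = 7
te_Set construction = (1 + 4·3 + 5)/6 = 18/6 = 3
te_Costume fitting = (10 + 4·12 + 20)/6 = 78/6 = 13
te_Principal photography = (4 + 4·5 + 6)/6 = 30/6 = 5
te_Pickup shots = (2 + 4·7 + 18)/6 = 48/6 = 8

Forward pass:
ES_Casting = 0; EF_Casting = 13
ES_Location scouting = 0; EF_Location scouting = 7
ES_Set construction = 7; EF_Set construction = 7+3 = 10
ES_Costume fitting = 7; EF_Costume fitting = 7+13 = 20
ES_Principal photography = max(EF_Casting=13, EF_Set construction=10) = 13; EF_Principal photography = 13+5 = 18
ES_Pickup shots = max(EF_Set construction=10, EF_Costume fitting=20, EF_Principal photography=18) = 20; EF_Pickup shots = 20+8 = 28
Expected project duration μ = 28 days. Critical path: Location scouting → Costume fitting → Pickup shots.

Backward pass:
LF_Pickup shots = 28; LS_Pickup shots = 28−8 = 20
LF_Principal photography = LS_Pickup shots = 20; LS_Principal photography = 20−5 = 15
LF_Costume fitting = LS_Pickup shots = 20; LS_Costume fitting = 20−13 = 7
LF_Set construction = min(LS_Principal photography=15, LS_Pickup shots=20) = 15; LS_Set construction = 15−3 = 12
LF_Location scouting = min(LS_Set construction=12, LS_Costume fitting=7) = 7; LS_Location scouting = 7−7 = 0
LF_Casting = LS_Principal photography = 15; LS_Casting = 15−13 = 2
Slack_Casting = LS_Casting − ES_Casting = 2 − 0 = 2

2 days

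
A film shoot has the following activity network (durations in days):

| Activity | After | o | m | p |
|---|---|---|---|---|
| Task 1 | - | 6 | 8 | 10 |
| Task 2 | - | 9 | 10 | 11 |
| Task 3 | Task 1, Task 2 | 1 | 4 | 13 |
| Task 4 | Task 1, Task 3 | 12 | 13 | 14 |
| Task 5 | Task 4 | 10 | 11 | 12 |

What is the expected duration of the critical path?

te_Task 1 = (6 + 4·8 + 10)/6 = 48/6 = 8
te_Task 2 = (9 + 4·10 + 11)/6 = 60/6 = 10
te_Task 3 = (1 + 4·4 + 13)/6 = 30/6 = 5
te_Task 4 = (12 + 4·13 + 14)/6 = 78/6 = 13
te_Task 5 = (10 + 4·11 + 12)/6 = 66/6 = 11

Forward pass:
ES_Task 1 = 0; EF_Task 1 = 8
ES_Task 2 = 0; EF_Task 2 = 10
ES_Task 3 = max(EF_Task 1=8, EF_Task 2=10) = 10; EF_Task 3 = 10+5 = 15
ES_Task 4 = max(EF_Task 1=8, EF_Task 3=15) = 15; EF_Task 4 = 15+13 = 28
ES_Task 5 = 28; EF_Task 5 = 28+11 = 39
Expected project duration μ = 39 days. Critical path: Task 2 → Task 3 → Task 4 → Task 5.

39 days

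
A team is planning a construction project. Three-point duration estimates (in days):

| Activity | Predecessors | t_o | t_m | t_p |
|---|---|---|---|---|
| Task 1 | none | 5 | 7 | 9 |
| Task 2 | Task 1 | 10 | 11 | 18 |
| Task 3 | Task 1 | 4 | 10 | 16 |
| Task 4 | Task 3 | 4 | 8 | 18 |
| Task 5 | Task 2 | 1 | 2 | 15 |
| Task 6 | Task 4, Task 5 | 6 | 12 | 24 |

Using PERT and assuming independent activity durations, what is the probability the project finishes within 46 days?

te_Task 1 = (5 + 4·7 + 9)/6 = 42/6 = 7; σ²_Task 1 = ((9−5)/6)² = 0.444
te_Task 2 = (10 + 4·11 + 18)/6 = 72/6 = 12; σ²_Task 2 = ((18−10)/6)² = 1.778
te_Task 3 = (4 + 4·10 + 16)/6 = 60/6 = 10; σ²_Task 3 = ((16−4)/6)² = 4.000
te_Task 4 = (4 + 4·8 + 18)/6 = 54/6 = 9; σ²_Task 4 = ((18−4)/6)² = 5.444
te_Task 5 = (1 + 4·2 + 15)/6 = 24/6 = 4; σ²_Task 5 = ((15−1)/6)² = 5.444
te_Task 6 = (6 + 4·12 + 24)/6 = 78/6 = 13; σ²_Task 6 = ((24−6)/6)² = 9.000

Forward pass:
ES_Task 1 = 0; EF_Task 1 = 7
ES_Task 2 = 7; EF_Task 2 = 7+12 = 19
ES_Task 3 = 7; EF_Task 3 = 7+10 = 17
ES_Task 4 = 17; EF_Task 4 = 17+9 = 26
ES_Task 5 = 19; EF_Task 5 = 19+4 = 23
ES_Task 6 = max(EF_Task 4=26, EF_Task 5=23) = 26; EF_Task 6 = 26+13 = 39
Expected project duration μ = 39 days. Critical path: Task 1 → Task 3 → Task 4 → Task 6.

Variance along critical path = 0.444 + 4.000 + 5.444 + 9.000 = 18.889; σ = √18.889 = 4.346 days.
Z = (46 − 39) / 4.346 = 1.611
P(T ≤ 46) = Φ(1.611) ≈ 0.946

0.946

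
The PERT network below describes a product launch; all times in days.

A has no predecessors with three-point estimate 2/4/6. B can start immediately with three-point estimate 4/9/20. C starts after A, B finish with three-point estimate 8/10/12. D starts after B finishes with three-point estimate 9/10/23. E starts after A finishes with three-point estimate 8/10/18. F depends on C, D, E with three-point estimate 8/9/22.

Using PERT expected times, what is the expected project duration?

te_A = (2 + 4·4 + 6)/6 = 24/6 = 4
te_B = (4 + 4·9 + 20)/6 = 60/6 = 10
te_C = (8 + 4·10 + 12)/6 = 60/6 = 10
te_D = (9 + 4·10 + 23)/6 = 72/6 = 12
te_E = (8 + 4·10 + 18)/6 = 66/6 = 11
te_F = (8 + 4·9 + 22)/6 = 66/6 = 11

Forward pass:
ES_A = 0; EF_A = 4
ES_B = 0; EF_B = 10
ES_C = max(EF_A=4, EF_B=10) = 10; EF_C = 10+10 = 20
ES_D = 10; EF_D = 10+12 = 22
ES_E = 4; EF_E = 4+11 = 15
ES_F = max(EF_C=20, EF_D=22, EF_E=15) = 22; EF_F = 22+11 = 33
Expected project duration μ = 33 days. Critical path: B → D → F.

33 days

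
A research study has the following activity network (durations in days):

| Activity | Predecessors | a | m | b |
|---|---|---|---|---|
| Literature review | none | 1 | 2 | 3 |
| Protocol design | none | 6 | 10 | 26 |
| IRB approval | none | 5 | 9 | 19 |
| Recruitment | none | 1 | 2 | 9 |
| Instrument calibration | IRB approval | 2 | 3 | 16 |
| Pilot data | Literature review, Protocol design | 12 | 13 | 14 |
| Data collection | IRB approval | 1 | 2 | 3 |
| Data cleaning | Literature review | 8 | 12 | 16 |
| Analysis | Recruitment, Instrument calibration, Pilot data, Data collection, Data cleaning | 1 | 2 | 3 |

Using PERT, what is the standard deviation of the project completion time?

te_Literature review = (1 + 4·2 + 3)/6 = 12/6 = 2; σ²_Literature review = ((3−1)/6)² = 0.111
te_Protocol design = (6 + 4·10 + 26)/6 = 72/6 = 12; σ²_Protocol design = ((26−6)/6)² = 11.111
te_IRB approval = (5 + 4·9 + 19)/6 = 60/6 = 10; σ²_IRB approval = ((19−5)/6)² = 5.444
te_Recruitment = (1 + 4·2 + 9)/6 = 18/6 = 3; σ²_Recruitment = ((9−1)/6)² = 1.778
te_Instrument calibration = (2 + 4·3 + 16)/6 = 30/6 = 5; σ²_Instrument calibration = ((16−2)/6)² = 5.444
te_Pilot data = (12 + 4·13 + 14)/6 = 78/6 = 13; σ²_Pilot data = ((14−12)/6)² = 0.111
te_Data collection = (1 + 4·2 + 3)/6 = 12/6 = 2; σ²_Data collection = ((3−1)/6)² = 0.111
te_Data cleaning = (8 + 4·12 + 16)/6 = 72/6 = 12; σ²_Data cleaning = ((16−8)/6)² = 1.778
te_Analysis = (1 + 4·2 + 3)/6 = 12/6 = 2; σ²_Analysis = ((3−1)/6)² = 0.111

Forward pass:
ES_Literature review = 0; EF_Literature review = 2
ES_Protocol design = 0; EF_Protocol design = 12
ES_IRB approval = 0; EF_IRB approval = 10
ES_Recruitment = 0; EF_Recruitment = 3
ES_Instrument calibration = 10; EF_Instrument calibration = 10+5 = 15
ES_Pilot data = max(EF_Literature review=2, EF_Protocol design=12) = 12; EF_Pilot data = 12+13 = 25
ES_Data collection = 10; EF_Data collection = 10+2 = 12
ES_Data cleaning = 2; EF_Data cleaning = 2+12 = 14
ES_Analysis = max(EF_Recruitment=3, EF_Instrument calibration=15, EF_Pilot data=25, EF_Data collection=12, EF_Data cleaning=14) = 25; EF_Analysis = 25+2 = 27
Expected project duration μ = 27 days. Critical path: Protocol design → Pilot data → Analysis.

Variance along critical path = 11.111 + 0.111 + 0.111 = 11.333
σ = √11.333 = 3.367 days

3.37 days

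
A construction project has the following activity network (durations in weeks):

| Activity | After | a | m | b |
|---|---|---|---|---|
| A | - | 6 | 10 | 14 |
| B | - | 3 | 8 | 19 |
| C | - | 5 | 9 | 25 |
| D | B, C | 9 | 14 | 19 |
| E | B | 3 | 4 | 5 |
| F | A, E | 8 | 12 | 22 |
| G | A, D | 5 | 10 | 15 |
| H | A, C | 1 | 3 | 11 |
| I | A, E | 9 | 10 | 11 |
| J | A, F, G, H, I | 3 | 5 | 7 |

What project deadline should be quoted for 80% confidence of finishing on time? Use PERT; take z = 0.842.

43.5 weeks

te_A = (6 + 4·10 + 14)/6 = 60/6 = 10; σ²_A = ((14−6)/6)² = 1.778
te_B = (3 + 4·8 + 19)/6 = 54/6 = 9; σ²_B = ((19−3)/6)² = 7.111
te_C = (5 + 4·9 + 25)/6 = 66/6 = 11; σ²_C = ((25−5)/6)² = 11.111
te_D = (9 + 4·14 + 19)/6 = 84/6 = 14; σ²_D = ((19−9)/6)² = 2.778
te_E = (3 + 4·4 + 5)/6 = 24/6 = 4; σ²_E = ((5−3)/6)² = 0.111
te_F = (8 + 4·12 + 22)/6 = 78/6 = 13; σ²_F = ((22−8)/6)² = 5.444
te_G = (5 + 4·10 + 15)/6 = 60/6 = 10; σ²_G = ((15−5)/6)² = 2.778
te_H = (1 + 4·3 + 11)/6 = 24/6 = 4; σ²_H = ((11−1)/6)² = 2.778
te_I = (9 + 4·10 + 11)/6 = 60/6 = 10; σ²_I = ((11−9)/6)² = 0.111
te_J = (3 + 4·5 + 7)/6 = 30/6 = 5; σ²_J = ((7−3)/6)² = 0.444

Forward pass:
ES_A = 0; EF_A = 10
ES_B = 0; EF_B = 9
ES_C = 0; EF_C = 11
ES_D = max(EF_B=9, EF_C=11) = 11; EF_D = 11+14 = 25
ES_E = 9; EF_E = 9+4 = 13
ES_F = max(EF_A=10, EF_E=13) = 13; EF_F = 13+13 = 26
ES_G = max(EF_A=10, EF_D=25) = 25; EF_G = 25+10 = 35
ES_H = max(EF_A=10, EF_C=11) = 11; EF_H = 11+4 = 15
ES_I = max(EF_A=10, EF_E=13) = 13; EF_I = 13+10 = 23
ES_J = max(EF_A=10, EF_F=26, EF_G=35, EF_H=15, EF_I=23) = 35; EF_J = 35+5 = 40
Expected project duration μ = 40 weeks. Critical path: C → D → G → J.

Variance along critical path = 11.111 + 2.778 + 2.778 + 0.444 = 17.111; σ = 4.137 weeks.
D = μ + z·σ = 40 + 0.842·4.137 = 43.5 weeks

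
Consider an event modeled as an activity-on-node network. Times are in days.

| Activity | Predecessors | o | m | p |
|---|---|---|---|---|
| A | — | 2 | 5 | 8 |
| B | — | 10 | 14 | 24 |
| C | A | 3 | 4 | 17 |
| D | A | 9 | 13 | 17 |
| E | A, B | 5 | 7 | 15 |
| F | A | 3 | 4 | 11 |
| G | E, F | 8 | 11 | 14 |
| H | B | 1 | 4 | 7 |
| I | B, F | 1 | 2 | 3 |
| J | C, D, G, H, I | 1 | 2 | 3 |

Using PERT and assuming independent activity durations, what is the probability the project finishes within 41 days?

0.949

te_A = (2 + 4·5 + 8)/6 = 30/6 = 5; σ²_A = ((8−2)/6)² = 1.000
te_B = (10 + 4·14 + 24)/6 = 90/6 = 15; σ²_B = ((24−10)/6)² = 5.444
te_C = (3 + 4·4 + 17)/6 = 36/6 = 6; σ²_C = ((17−3)/6)² = 5.444
te_D = (9 + 4·13 + 17)/6 = 78/6 = 13; σ²_D = ((17−9)/6)² = 1.778
te_E = (5 + 4·7 + 15)/6 = 48/6 = 8; σ²_E = ((15−5)/6)² = 2.778
te_F = (3 + 4·4 + 11)/6 = 30/6 = 5; σ²_F = ((11−3)/6)² = 1.778
te_G = (8 + 4·11 + 14)/6 = 66/6 = 11; σ²_G = ((14−8)/6)² = 1.000
te_H = (1 + 4·4 + 7)/6 = 24/6 = 4; σ²_H = ((7−1)/6)² = 1.000
te_I = (1 + 4·2 + 3)/6 = 12/6 = 2; σ²_I = ((3−1)/6)² = 0.111
te_J = (1 + 4·2 + 3)/6 = 12/6 = 2; σ²_J = ((3−1)/6)² = 0.111

Forward pass:
ES_A = 0; EF_A = 5
ES_B = 0; EF_B = 15
ES_C = 5; EF_C = 5+6 = 11
ES_D = 5; EF_D = 5+13 = 18
ES_E = max(EF_A=5, EF_B=15) = 15; EF_E = 15+8 = 23
ES_F = 5; EF_F = 5+5 = 10
ES_G = max(EF_E=23, EF_F=10) = 23; EF_G = 23+11 = 34
ES_H = 15; EF_H = 15+4 = 19
ES_I = max(EF_B=15, EF_F=10) = 15; EF_I = 15+2 = 17
ES_J = max(EF_C=11, EF_D=18, EF_G=34, EF_H=19, EF_I=17) = 34; EF_J = 34+2 = 36
Expected project duration μ = 36 days. Critical path: B → E → G → J.

Variance along critical path = 5.444 + 2.778 + 1.000 + 0.111 = 9.333; σ = √9.333 = 3.055 days.
Z = (41 − 36) / 3.055 = 1.637
P(T ≤ 41) = Φ(1.637) ≈ 0.949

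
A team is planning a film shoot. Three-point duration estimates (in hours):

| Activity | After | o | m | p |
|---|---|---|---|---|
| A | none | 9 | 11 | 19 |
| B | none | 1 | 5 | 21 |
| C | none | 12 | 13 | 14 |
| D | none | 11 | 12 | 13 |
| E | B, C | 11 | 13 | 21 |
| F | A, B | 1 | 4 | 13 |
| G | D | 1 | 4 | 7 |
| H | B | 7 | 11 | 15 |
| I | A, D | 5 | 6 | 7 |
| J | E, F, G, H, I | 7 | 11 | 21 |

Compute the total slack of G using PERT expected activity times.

11 hours

te_A = (9 + 4·11 + 19)/6 = 72/6 = 12
te_B = (1 + 4·5 + 21)/6 = 42/6 = 7
te_C = (12 + 4·13 + 14)/6 = 78/6 = 13
te_D = (11 + 4·12 + 13)/6 = 72/6 = 12
te_E = (11 + 4·13 + 21)/6 = 84/6 = 14
te_F = (1 + 4·4 + 13)/6 = 30/6 = 5
te_G = (1 + 4·4 + 7)/6 = 24/6 = 4
te_H = (7 + 4·11 + 15)/6 = 66/6 = 11
te_I = (5 + 4·6 + 7)/6 = 36/6 = 6
te_J = (7 + 4·11 + 21)/6 = 72/6 = 12

Forward pass:
ES_A = 0; EF_A = 12
ES_B = 0; EF_B = 7
ES_C = 0; EF_C = 13
ES_D = 0; EF_D = 12
ES_E = max(EF_B=7, EF_C=13) = 13; EF_E = 13+14 = 27
ES_F = max(EF_A=12, EF_B=7) = 12; EF_F = 12+5 = 17
ES_G = 12; EF_G = 12+4 = 16
ES_H = 7; EF_H = 7+11 = 18
ES_I = max(EF_A=12, EF_D=12) = 12; EF_I = 12+6 = 18
ES_J = max(EF_E=27, EF_F=17, EF_G=16, EF_H=18, EF_I=18) = 27; EF_J = 27+12 = 39
Expected project duration μ = 39 hours. Critical path: C → E → J.

Backward pass:
LF_J = 39; LS_J = 39−12 = 27
LF_I = LS_J = 27; LS_I = 27−6 = 21
LF_H = LS_J = 27; LS_H = 27−11 = 16
LF_G = LS_J = 27; LS_G = 27−4 = 23
LF_F = LS_J = 27; LS_F = 27−5 = 22
LF_E = LS_J = 27; LS_E = 27−14 = 13
LF_D = min(LS_G=23, LS_I=21) = 21; LS_D = 21−12 = 9
LF_C = LS_E = 13; LS_C = 13−13 = 0
LF_B = min(LS_E=13, LS_F=22, LS_H=16) = 13; LS_B = 13−7 = 6
LF_A = min(LS_F=22, LS_I=21) = 21; LS_A = 21−12 = 9
Slack_G = LS_G − ES_G = 23 − 12 = 11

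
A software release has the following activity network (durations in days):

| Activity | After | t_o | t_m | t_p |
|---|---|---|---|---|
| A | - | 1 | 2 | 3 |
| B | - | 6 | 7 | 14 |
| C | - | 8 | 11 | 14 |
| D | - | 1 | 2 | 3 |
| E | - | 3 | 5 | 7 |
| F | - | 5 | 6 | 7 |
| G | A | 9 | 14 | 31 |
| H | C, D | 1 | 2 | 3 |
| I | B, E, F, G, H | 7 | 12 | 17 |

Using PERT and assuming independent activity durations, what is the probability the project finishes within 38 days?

0.976

te_A = (1 + 4·2 + 3)/6 = 12/6 = 2; σ²_A = ((3−1)/6)² = 0.111
te_B = (6 + 4·7 + 14)/6 = 48/6 = 8; σ²_B = ((14−6)/6)² = 1.778
te_C = (8 + 4·11 + 14)/6 = 66/6 = 11; σ²_C = ((14−8)/6)² = 1.000
te_D = (1 + 4·2 + 3)/6 = 12/6 = 2; σ²_D = ((3−1)/6)² = 0.111
te_E = (3 + 4·5 + 7)/6 = 30/6 = 5; σ²_E = ((7−3)/6)² = 0.444
te_F = (5 + 4·6 + 7)/6 = 36/6 = 6; σ²_F = ((7−5)/6)² = 0.111
te_G = (9 + 4·14 + 31)/6 = 96/6 = 16; σ²_G = ((31−9)/6)² = 13.444
te_H = (1 + 4·2 + 3)/6 = 12/6 = 2; σ²_H = ((3−1)/6)² = 0.111
te_I = (7 + 4·12 + 17)/6 = 72/6 = 12; σ²_I = ((17−7)/6)² = 2.778

Forward pass:
ES_A = 0; EF_A = 2
ES_B = 0; EF_B = 8
ES_C = 0; EF_C = 11
ES_D = 0; EF_D = 2
ES_E = 0; EF_E = 5
ES_F = 0; EF_F = 6
ES_G = 2; EF_G = 2+16 = 18
ES_H = max(EF_C=11, EF_D=2) = 11; EF_H = 11+2 = 13
ES_I = max(EF_B=8, EF_E=5, EF_F=6, EF_G=18, EF_H=13) = 18; EF_I = 18+12 = 30
Expected project duration μ = 30 days. Critical path: A → G → I.

Variance along critical path = 0.111 + 13.444 + 2.778 = 16.333; σ = √16.333 = 4.041 days.
Z = (38 − 30) / 4.041 = 1.979
P(T ≤ 38) = Φ(1.979) ≈ 0.976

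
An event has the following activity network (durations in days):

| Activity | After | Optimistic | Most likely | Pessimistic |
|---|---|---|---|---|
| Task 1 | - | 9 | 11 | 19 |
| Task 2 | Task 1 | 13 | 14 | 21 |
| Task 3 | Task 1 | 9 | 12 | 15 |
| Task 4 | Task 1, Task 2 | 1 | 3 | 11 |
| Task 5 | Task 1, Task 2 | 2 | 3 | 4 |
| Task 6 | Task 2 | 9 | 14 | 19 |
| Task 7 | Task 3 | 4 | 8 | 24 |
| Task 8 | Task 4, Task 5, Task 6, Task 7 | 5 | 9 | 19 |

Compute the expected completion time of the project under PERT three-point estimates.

51 days

te_Task 1 = (9 + 4·11 + 19)/6 = 72/6 = 12
te_Task 2 = (13 + 4·14 + 21)/6 = 90/6 = 15
te_Task 3 = (9 + 4·12 + 15)/6 = 72/6 = 12
te_Task 4 = (1 + 4·3 + 11)/6 = 24/6 = 4
te_Task 5 = (2 + 4·3 + 4)/6 = 18/6 = 3
te_Task 6 = (9 + 4·14 + 19)/6 = 84/6 = 14
te_Task 7 = (4 + 4·8 + 24)/6 = 60/6 = 10
te_Task 8 = (5 + 4·9 + 19)/6 = 60/6 = 10

Forward pass:
ES_Task 1 = 0; EF_Task 1 = 12
ES_Task 2 = 12; EF_Task 2 = 12+15 = 27
ES_Task 3 = 12; EF_Task 3 = 12+12 = 24
ES_Task 4 = max(EF_Task 1=12, EF_Task 2=27) = 27; EF_Task 4 = 27+4 = 31
ES_Task 5 = max(EF_Task 1=12, EF_Task 2=27) = 27; EF_Task 5 = 27+3 = 30
ES_Task 6 = 27; EF_Task 6 = 27+14 = 41
ES_Task 7 = 24; EF_Task 7 = 24+10 = 34
ES_Task 8 = max(EF_Task 4=31, EF_Task 5=30, EF_Task 6=41, EF_Task 7=34) = 41; EF_Task 8 = 41+10 = 51
Expected project duration μ = 51 days. Critical path: Task 1 → Task 2 → Task 6 → Task 8.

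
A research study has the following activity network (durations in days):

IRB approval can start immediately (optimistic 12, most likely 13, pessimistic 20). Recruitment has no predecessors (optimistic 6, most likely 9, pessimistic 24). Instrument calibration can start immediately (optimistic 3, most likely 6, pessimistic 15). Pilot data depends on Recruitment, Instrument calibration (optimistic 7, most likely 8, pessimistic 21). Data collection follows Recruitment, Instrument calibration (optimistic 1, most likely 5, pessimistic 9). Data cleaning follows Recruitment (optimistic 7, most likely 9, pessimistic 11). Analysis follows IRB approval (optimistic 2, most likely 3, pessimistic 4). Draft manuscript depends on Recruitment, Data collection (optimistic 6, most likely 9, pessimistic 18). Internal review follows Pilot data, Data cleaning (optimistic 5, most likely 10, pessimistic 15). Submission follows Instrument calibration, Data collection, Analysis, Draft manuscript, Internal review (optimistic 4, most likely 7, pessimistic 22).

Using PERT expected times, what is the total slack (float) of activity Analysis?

te_IRB approval = (12 + 4·13 + 20)/6 = 84/6 = 14
te_Recruitment = (6 + 4·9 + 24)/6 = 66/6 = 11
te_Instrument calibration = (3 + 4·6 + 15)/6 = 42/6 = 7
te_Pilot data = (7 + 4·8 + 21)/6 = 60/6 = 10
te_Data collection = (1 + 4·5 + 9)/6 = 30/6 = 5
te_Data cleaning = (7 + 4·9 + 11)/6 = 54/6 = 9
te_Analysis = (2 + 4·3 + 4)/6 = 18/6 = 3
te_Draft manuscript = (6 + 4·9 + 18)/6 = 60/6 = 10
te_Internal review = (5 + 4·10 + 15)/6 = 60/6 = 10
te_Submission = (4 + 4·7 + 22)/6 = 54/6 = 9

Forward pass:
ES_IRB approval = 0; EF_IRB approval = 14
ES_Recruitment = 0; EF_Recruitment = 11
ES_Instrument calibration = 0; EF_Instrument calibration = 7
ES_Pilot data = max(EF_Recruitment=11, EF_Instrument calibration=7) = 11; EF_Pilot data = 11+10 = 21
ES_Data collection = max(EF_Recruitment=11, EF_Instrument calibration=7) = 11; EF_Data collection = 11+5 = 16
ES_Data cleaning = 11; EF_Data cleaning = 11+9 = 20
ES_Analysis = 14; EF_Analysis = 14+3 = 17
ES_Draft manuscript = max(EF_Recruitment=11, EF_Data collection=16) = 16; EF_Draft manuscript = 16+10 = 26
ES_Internal review = max(EF_Pilot data=21, EF_Data cleaning=20) = 21; EF_Internal review = 21+10 = 31
ES_Submission = max(EF_Instrument calibration=7, EF_Data collection=16, EF_Analysis=17, EF_Draft manuscript=26, EF_Internal review=31) = 31; EF_Submission = 31+9 = 40
Expected project duration μ = 40 days. Critical path: Recruitment → Pilot data → Internal review → Submission.

Backward pass:
LF_Submission = 40; LS_Submission = 40−9 = 31
LF_Internal review = LS_Submission = 31; LS_Internal review = 31−10 = 21
LF_Draft manuscript = LS_Submission = 31; LS_Draft manuscript = 31−10 = 21
LF_Analysis = LS_Submission = 31; LS_Analysis = 31−3 = 28
LF_Data cleaning = LS_Internal review = 21; LS_Data cleaning = 21−9 = 12
LF_Data collection = min(LS_Draft manuscript=21, LS_Submission=31) = 21; LS_Data collection = 21−5 = 16
LF_Pilot data = LS_Internal review = 21; LS_Pilot data = 21−10 = 11
LF_Instrument calibration = min(LS_Pilot data=11, LS_Data collection=16, LS_Submission=31) = 11; LS_Instrument calibration = 11−7 = 4
LF_Recruitment = min(LS_Pilot data=11, LS_Data collection=16, LS_Data cleaning=12, LS_Draft manuscript=21) = 11; LS_Recruitment = 11−11 = 0
LF_IRB approval = LS_Analysis = 28; LS_IRB approval = 28−14 = 14
Slack_Analysis = LS_Analysis − ES_Analysis = 28 − 14 = 14

14 days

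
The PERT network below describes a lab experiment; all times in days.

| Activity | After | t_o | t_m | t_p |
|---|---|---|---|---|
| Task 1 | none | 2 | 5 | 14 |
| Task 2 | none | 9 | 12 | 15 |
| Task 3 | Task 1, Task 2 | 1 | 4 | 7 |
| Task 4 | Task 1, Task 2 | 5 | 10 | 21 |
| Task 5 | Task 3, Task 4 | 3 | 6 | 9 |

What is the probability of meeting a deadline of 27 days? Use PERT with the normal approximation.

te_Task 1 = (2 + 4·5 + 14)/6 = 36/6 = 6; σ²_Task 1 = ((14−2)/6)² = 4.000
te_Task 2 = (9 + 4·12 + 15)/6 = 72/6 = 12; σ²_Task 2 = ((15−9)/6)² = 1.000
te_Task 3 = (1 + 4·4 + 7)/6 = 24/6 = 4; σ²_Task 3 = ((7−1)/6)² = 1.000
te_Task 4 = (5 + 4·10 + 21)/6 = 66/6 = 11; σ²_Task 4 = ((21−5)/6)² = 7.111
te_Task 5 = (3 + 4·6 + 9)/6 = 36/6 = 6; σ²_Task 5 = ((9−3)/6)² = 1.000

Forward pass:
ES_Task 1 = 0; EF_Task 1 = 6
ES_Task 2 = 0; EF_Task 2 = 12
ES_Task 3 = max(EF_Task 1=6, EF_Task 2=12) = 12; EF_Task 3 = 12+4 = 16
ES_Task 4 = max(EF_Task 1=6, EF_Task 2=12) = 12; EF_Task 4 = 12+11 = 23
ES_Task 5 = max(EF_Task 3=16, EF_Task 4=23) = 23; EF_Task 5 = 23+6 = 29
Expected project duration μ = 29 days. Critical path: Task 2 → Task 4 → Task 5.

Variance along critical path = 1.000 + 7.111 + 1.000 = 9.111; σ = √9.111 = 3.018 days.
Z = (27 − 29) / 3.018 = -0.663
P(T ≤ 27) = Φ(-0.663) ≈ 0.254

0.254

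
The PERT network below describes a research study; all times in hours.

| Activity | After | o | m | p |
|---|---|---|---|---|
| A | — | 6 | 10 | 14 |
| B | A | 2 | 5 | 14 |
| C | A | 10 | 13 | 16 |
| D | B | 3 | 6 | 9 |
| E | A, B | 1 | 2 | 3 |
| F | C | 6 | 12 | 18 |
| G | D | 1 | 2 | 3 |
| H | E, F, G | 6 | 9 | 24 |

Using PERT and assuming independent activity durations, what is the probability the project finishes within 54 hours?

0.978

te_A = (6 + 4·10 + 14)/6 = 60/6 = 10; σ²_A = ((14−6)/6)² = 1.778
te_B = (2 + 4·5 + 14)/6 = 36/6 = 6; σ²_B = ((14−2)/6)² = 4.000
te_C = (10 + 4·13 + 16)/6 = 78/6 = 13; σ²_C = ((16−10)/6)² = 1.000
te_D = (3 + 4·6 + 9)/6 = 36/6 = 6; σ²_D = ((9−3)/6)² = 1.000
te_E = (1 + 4·2 + 3)/6 = 12/6 = 2; σ²_E = ((3−1)/6)² = 0.111
te_F = (6 + 4·12 + 18)/6 = 72/6 = 12; σ²_F = ((18−6)/6)² = 4.000
te_G = (1 + 4·2 + 3)/6 = 12/6 = 2; σ²_G = ((3−1)/6)² = 0.111
te_H = (6 + 4·9 + 24)/6 = 66/6 = 11; σ²_H = ((24−6)/6)² = 9.000

Forward pass:
ES_A = 0; EF_A = 10
ES_B = 10; EF_B = 10+6 = 16
ES_C = 10; EF_C = 10+13 = 23
ES_D = 16; EF_D = 16+6 = 22
ES_E = max(EF_A=10, EF_B=16) = 16; EF_E = 16+2 = 18
ES_F = 23; EF_F = 23+12 = 35
ES_G = 22; EF_G = 22+2 = 24
ES_H = max(EF_E=18, EF_F=35, EF_G=24) = 35; EF_H = 35+11 = 46
Expected project duration μ = 46 hours. Critical path: A → C → F → H.

Variance along critical path = 1.778 + 1.000 + 4.000 + 9.000 = 15.778; σ = √15.778 = 3.972 hours.
Z = (54 − 46) / 3.972 = 2.014
P(T ≤ 54) = Φ(2.014) ≈ 0.978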